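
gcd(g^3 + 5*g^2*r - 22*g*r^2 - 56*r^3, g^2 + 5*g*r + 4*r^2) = 1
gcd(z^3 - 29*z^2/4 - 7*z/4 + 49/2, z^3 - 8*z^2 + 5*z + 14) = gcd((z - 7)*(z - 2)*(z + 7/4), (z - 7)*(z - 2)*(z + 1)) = z^2 - 9*z + 14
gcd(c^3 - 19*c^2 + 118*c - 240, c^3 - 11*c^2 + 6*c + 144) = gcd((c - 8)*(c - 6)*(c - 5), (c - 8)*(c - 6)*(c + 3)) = c^2 - 14*c + 48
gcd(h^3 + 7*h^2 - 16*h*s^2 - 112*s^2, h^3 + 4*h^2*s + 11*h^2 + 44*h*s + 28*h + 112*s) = h^2 + 4*h*s + 7*h + 28*s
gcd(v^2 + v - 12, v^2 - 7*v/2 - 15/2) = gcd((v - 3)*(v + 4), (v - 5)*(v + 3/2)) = 1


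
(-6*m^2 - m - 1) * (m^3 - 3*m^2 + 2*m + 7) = -6*m^5 + 17*m^4 - 10*m^3 - 41*m^2 - 9*m - 7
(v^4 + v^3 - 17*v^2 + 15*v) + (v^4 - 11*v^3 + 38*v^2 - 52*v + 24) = 2*v^4 - 10*v^3 + 21*v^2 - 37*v + 24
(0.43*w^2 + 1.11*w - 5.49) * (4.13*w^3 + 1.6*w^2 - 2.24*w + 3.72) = 1.7759*w^5 + 5.2723*w^4 - 21.8609*w^3 - 9.6708*w^2 + 16.4268*w - 20.4228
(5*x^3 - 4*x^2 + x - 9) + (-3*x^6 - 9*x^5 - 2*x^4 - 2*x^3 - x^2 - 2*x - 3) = -3*x^6 - 9*x^5 - 2*x^4 + 3*x^3 - 5*x^2 - x - 12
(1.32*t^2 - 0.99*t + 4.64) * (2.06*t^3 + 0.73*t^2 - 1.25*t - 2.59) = 2.7192*t^5 - 1.0758*t^4 + 7.1857*t^3 + 1.2059*t^2 - 3.2359*t - 12.0176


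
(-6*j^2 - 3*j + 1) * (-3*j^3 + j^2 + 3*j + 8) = 18*j^5 + 3*j^4 - 24*j^3 - 56*j^2 - 21*j + 8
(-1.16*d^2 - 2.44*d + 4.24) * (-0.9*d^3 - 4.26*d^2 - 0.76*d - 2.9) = 1.044*d^5 + 7.1376*d^4 + 7.46*d^3 - 12.844*d^2 + 3.8536*d - 12.296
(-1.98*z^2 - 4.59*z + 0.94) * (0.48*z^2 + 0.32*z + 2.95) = -0.9504*z^4 - 2.8368*z^3 - 6.8586*z^2 - 13.2397*z + 2.773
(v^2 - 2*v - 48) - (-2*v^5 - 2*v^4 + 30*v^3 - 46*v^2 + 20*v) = 2*v^5 + 2*v^4 - 30*v^3 + 47*v^2 - 22*v - 48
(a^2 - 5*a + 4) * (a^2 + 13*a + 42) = a^4 + 8*a^3 - 19*a^2 - 158*a + 168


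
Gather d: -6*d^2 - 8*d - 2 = -6*d^2 - 8*d - 2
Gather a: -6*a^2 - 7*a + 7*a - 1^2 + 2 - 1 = -6*a^2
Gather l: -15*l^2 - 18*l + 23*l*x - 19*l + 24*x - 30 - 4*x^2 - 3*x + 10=-15*l^2 + l*(23*x - 37) - 4*x^2 + 21*x - 20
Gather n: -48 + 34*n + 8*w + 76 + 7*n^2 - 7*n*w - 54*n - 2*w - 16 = 7*n^2 + n*(-7*w - 20) + 6*w + 12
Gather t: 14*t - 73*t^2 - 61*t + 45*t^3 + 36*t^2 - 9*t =45*t^3 - 37*t^2 - 56*t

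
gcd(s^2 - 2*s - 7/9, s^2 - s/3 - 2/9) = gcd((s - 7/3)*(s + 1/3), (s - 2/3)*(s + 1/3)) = s + 1/3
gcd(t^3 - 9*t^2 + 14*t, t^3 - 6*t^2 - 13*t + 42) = t^2 - 9*t + 14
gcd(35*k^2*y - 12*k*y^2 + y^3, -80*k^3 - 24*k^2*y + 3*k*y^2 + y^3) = -5*k + y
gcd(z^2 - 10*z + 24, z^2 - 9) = 1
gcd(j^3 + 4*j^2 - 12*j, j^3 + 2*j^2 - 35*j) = j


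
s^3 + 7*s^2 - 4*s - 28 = (s - 2)*(s + 2)*(s + 7)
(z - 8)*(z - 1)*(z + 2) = z^3 - 7*z^2 - 10*z + 16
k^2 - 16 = (k - 4)*(k + 4)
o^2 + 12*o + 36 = (o + 6)^2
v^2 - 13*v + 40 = (v - 8)*(v - 5)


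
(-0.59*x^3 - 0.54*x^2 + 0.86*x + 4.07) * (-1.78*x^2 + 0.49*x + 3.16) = 1.0502*x^5 + 0.6721*x^4 - 3.6598*x^3 - 8.5296*x^2 + 4.7119*x + 12.8612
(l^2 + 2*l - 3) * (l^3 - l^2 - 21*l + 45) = l^5 + l^4 - 26*l^3 + 6*l^2 + 153*l - 135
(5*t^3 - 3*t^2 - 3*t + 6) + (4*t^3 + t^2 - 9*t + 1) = 9*t^3 - 2*t^2 - 12*t + 7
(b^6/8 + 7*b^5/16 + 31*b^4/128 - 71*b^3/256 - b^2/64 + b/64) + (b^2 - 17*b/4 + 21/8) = b^6/8 + 7*b^5/16 + 31*b^4/128 - 71*b^3/256 + 63*b^2/64 - 271*b/64 + 21/8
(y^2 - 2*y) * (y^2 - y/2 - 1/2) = y^4 - 5*y^3/2 + y^2/2 + y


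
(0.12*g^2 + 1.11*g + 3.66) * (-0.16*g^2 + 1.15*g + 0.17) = -0.0192*g^4 - 0.0396*g^3 + 0.7113*g^2 + 4.3977*g + 0.6222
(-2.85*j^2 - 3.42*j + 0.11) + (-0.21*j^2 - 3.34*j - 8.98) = -3.06*j^2 - 6.76*j - 8.87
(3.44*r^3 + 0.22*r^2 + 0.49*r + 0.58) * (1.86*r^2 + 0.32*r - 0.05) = 6.3984*r^5 + 1.51*r^4 + 0.8098*r^3 + 1.2246*r^2 + 0.1611*r - 0.029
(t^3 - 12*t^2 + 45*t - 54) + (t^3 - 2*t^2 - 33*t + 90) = 2*t^3 - 14*t^2 + 12*t + 36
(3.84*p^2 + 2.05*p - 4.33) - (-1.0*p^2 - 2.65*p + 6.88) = 4.84*p^2 + 4.7*p - 11.21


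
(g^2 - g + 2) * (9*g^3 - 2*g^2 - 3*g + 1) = 9*g^5 - 11*g^4 + 17*g^3 - 7*g + 2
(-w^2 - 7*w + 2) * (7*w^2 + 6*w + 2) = -7*w^4 - 55*w^3 - 30*w^2 - 2*w + 4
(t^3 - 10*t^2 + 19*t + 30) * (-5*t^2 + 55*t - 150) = -5*t^5 + 105*t^4 - 795*t^3 + 2395*t^2 - 1200*t - 4500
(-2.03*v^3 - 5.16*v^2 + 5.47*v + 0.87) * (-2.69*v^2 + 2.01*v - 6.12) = 5.4607*v^5 + 9.8001*v^4 - 12.6623*v^3 + 40.2336*v^2 - 31.7277*v - 5.3244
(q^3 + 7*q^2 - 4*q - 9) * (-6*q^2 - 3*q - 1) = -6*q^5 - 45*q^4 + 2*q^3 + 59*q^2 + 31*q + 9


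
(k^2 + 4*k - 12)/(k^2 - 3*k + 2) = (k + 6)/(k - 1)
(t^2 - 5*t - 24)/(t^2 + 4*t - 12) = (t^2 - 5*t - 24)/(t^2 + 4*t - 12)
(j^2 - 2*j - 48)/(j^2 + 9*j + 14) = (j^2 - 2*j - 48)/(j^2 + 9*j + 14)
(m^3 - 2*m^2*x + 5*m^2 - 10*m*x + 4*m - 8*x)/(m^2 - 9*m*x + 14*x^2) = (-m^2 - 5*m - 4)/(-m + 7*x)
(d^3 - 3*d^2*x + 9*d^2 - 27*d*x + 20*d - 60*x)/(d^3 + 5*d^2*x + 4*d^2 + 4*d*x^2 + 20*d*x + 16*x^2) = (d^2 - 3*d*x + 5*d - 15*x)/(d^2 + 5*d*x + 4*x^2)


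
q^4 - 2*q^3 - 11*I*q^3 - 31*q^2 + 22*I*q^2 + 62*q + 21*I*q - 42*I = (q - 2)*(q - 7*I)*(q - 3*I)*(q - I)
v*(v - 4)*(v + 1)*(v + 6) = v^4 + 3*v^3 - 22*v^2 - 24*v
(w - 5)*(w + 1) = w^2 - 4*w - 5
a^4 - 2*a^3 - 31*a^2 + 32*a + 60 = (a - 6)*(a - 2)*(a + 1)*(a + 5)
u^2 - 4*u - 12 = (u - 6)*(u + 2)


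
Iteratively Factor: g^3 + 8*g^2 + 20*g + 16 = (g + 4)*(g^2 + 4*g + 4) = (g + 2)*(g + 4)*(g + 2)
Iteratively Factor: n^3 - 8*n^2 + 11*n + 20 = (n + 1)*(n^2 - 9*n + 20) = (n - 4)*(n + 1)*(n - 5)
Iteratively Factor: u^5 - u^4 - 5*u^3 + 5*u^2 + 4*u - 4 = (u + 2)*(u^4 - 3*u^3 + u^2 + 3*u - 2) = (u - 1)*(u + 2)*(u^3 - 2*u^2 - u + 2) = (u - 2)*(u - 1)*(u + 2)*(u^2 - 1) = (u - 2)*(u - 1)^2*(u + 2)*(u + 1)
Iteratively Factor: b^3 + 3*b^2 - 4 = (b + 2)*(b^2 + b - 2) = (b + 2)^2*(b - 1)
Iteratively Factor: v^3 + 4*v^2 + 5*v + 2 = (v + 2)*(v^2 + 2*v + 1) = (v + 1)*(v + 2)*(v + 1)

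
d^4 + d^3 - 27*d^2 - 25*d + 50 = (d - 5)*(d - 1)*(d + 2)*(d + 5)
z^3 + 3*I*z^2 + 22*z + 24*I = (z - 4*I)*(z + I)*(z + 6*I)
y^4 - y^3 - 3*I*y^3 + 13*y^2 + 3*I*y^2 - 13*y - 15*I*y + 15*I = (y - 1)*(y - 5*I)*(y - I)*(y + 3*I)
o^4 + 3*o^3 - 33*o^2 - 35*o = o*(o - 5)*(o + 1)*(o + 7)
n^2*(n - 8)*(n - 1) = n^4 - 9*n^3 + 8*n^2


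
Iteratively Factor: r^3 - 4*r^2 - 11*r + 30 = (r - 2)*(r^2 - 2*r - 15) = (r - 5)*(r - 2)*(r + 3)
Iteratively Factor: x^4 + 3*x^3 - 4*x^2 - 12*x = (x - 2)*(x^3 + 5*x^2 + 6*x) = (x - 2)*(x + 3)*(x^2 + 2*x) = (x - 2)*(x + 2)*(x + 3)*(x)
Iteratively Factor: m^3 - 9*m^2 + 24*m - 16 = (m - 1)*(m^2 - 8*m + 16) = (m - 4)*(m - 1)*(m - 4)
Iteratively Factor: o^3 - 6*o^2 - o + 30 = (o - 3)*(o^2 - 3*o - 10) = (o - 5)*(o - 3)*(o + 2)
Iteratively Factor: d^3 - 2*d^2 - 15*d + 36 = (d - 3)*(d^2 + d - 12) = (d - 3)*(d + 4)*(d - 3)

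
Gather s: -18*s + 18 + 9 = 27 - 18*s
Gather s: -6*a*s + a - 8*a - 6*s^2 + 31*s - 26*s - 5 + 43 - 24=-7*a - 6*s^2 + s*(5 - 6*a) + 14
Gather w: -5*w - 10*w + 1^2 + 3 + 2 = 6 - 15*w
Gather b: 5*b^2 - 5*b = 5*b^2 - 5*b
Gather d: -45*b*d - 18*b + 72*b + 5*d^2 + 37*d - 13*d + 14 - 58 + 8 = 54*b + 5*d^2 + d*(24 - 45*b) - 36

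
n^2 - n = n*(n - 1)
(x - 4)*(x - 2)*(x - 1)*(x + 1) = x^4 - 6*x^3 + 7*x^2 + 6*x - 8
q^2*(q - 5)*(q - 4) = q^4 - 9*q^3 + 20*q^2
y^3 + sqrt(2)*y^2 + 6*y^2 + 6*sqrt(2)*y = y*(y + 6)*(y + sqrt(2))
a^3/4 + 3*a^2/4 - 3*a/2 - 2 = (a/4 + 1)*(a - 2)*(a + 1)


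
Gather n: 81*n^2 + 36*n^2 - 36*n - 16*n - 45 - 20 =117*n^2 - 52*n - 65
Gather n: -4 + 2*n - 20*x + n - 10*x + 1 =3*n - 30*x - 3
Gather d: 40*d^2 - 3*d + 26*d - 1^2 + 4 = 40*d^2 + 23*d + 3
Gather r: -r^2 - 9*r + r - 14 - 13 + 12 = -r^2 - 8*r - 15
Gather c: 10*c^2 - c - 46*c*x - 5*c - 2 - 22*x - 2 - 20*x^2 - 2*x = 10*c^2 + c*(-46*x - 6) - 20*x^2 - 24*x - 4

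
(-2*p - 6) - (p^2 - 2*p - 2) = -p^2 - 4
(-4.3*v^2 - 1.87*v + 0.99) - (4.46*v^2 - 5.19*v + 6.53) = -8.76*v^2 + 3.32*v - 5.54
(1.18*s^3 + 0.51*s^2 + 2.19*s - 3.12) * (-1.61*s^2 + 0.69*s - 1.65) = -1.8998*s^5 - 0.00690000000000013*s^4 - 5.121*s^3 + 5.6928*s^2 - 5.7663*s + 5.148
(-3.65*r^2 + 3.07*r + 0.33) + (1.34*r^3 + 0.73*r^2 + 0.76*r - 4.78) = 1.34*r^3 - 2.92*r^2 + 3.83*r - 4.45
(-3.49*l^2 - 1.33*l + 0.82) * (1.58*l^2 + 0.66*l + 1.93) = -5.5142*l^4 - 4.4048*l^3 - 6.3179*l^2 - 2.0257*l + 1.5826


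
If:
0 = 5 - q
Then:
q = 5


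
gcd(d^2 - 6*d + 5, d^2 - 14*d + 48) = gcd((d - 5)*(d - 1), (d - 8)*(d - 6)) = 1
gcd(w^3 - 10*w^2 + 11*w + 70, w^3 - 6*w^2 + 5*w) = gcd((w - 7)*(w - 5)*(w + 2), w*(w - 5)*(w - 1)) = w - 5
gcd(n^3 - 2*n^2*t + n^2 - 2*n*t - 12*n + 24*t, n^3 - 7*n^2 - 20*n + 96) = n^2 + n - 12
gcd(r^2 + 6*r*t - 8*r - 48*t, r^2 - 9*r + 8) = r - 8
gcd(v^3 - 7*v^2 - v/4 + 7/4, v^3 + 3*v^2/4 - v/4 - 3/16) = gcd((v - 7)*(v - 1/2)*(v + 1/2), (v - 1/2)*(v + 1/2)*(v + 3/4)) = v^2 - 1/4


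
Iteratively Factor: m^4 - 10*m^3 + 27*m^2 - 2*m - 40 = (m + 1)*(m^3 - 11*m^2 + 38*m - 40) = (m - 4)*(m + 1)*(m^2 - 7*m + 10) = (m - 5)*(m - 4)*(m + 1)*(m - 2)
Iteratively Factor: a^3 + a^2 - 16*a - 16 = (a - 4)*(a^2 + 5*a + 4) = (a - 4)*(a + 4)*(a + 1)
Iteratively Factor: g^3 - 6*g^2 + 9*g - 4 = (g - 1)*(g^2 - 5*g + 4) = (g - 1)^2*(g - 4)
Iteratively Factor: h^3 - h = (h)*(h^2 - 1) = h*(h + 1)*(h - 1)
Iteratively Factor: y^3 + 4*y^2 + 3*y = (y + 1)*(y^2 + 3*y) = y*(y + 1)*(y + 3)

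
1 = 1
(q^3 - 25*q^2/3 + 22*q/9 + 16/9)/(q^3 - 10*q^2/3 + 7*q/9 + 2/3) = (q - 8)/(q - 3)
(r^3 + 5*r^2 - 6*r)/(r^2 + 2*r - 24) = r*(r - 1)/(r - 4)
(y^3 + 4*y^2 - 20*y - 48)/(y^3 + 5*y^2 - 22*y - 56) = (y + 6)/(y + 7)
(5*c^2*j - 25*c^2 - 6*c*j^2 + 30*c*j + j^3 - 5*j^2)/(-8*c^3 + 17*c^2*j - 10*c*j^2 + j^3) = (-5*c*j + 25*c + j^2 - 5*j)/(8*c^2 - 9*c*j + j^2)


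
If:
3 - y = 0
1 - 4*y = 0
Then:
No Solution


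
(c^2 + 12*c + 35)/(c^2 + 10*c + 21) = (c + 5)/(c + 3)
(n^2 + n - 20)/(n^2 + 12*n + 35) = (n - 4)/(n + 7)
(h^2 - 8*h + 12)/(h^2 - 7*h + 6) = (h - 2)/(h - 1)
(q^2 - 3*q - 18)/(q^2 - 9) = (q - 6)/(q - 3)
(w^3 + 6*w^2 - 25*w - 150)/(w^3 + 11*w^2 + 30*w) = (w - 5)/w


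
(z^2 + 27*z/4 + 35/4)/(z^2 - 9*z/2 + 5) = (4*z^2 + 27*z + 35)/(2*(2*z^2 - 9*z + 10))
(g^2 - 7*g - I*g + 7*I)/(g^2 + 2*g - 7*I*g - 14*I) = (g^2 - g*(7 + I) + 7*I)/(g^2 + g*(2 - 7*I) - 14*I)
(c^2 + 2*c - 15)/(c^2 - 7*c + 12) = (c + 5)/(c - 4)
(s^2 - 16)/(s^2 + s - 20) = (s + 4)/(s + 5)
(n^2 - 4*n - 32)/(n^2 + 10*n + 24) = (n - 8)/(n + 6)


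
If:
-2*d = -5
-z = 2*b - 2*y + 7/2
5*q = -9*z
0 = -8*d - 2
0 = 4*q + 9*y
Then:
No Solution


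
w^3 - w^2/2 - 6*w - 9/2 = (w - 3)*(w + 1)*(w + 3/2)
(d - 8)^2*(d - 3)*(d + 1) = d^4 - 18*d^3 + 93*d^2 - 80*d - 192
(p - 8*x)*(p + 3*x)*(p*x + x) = p^3*x - 5*p^2*x^2 + p^2*x - 24*p*x^3 - 5*p*x^2 - 24*x^3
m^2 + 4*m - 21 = (m - 3)*(m + 7)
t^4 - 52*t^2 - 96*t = t*(t - 8)*(t + 2)*(t + 6)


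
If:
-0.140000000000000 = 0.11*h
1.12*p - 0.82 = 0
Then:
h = -1.27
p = 0.73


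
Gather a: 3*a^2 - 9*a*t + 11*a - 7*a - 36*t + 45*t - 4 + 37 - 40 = 3*a^2 + a*(4 - 9*t) + 9*t - 7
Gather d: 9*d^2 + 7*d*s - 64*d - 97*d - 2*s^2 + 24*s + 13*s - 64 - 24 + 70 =9*d^2 + d*(7*s - 161) - 2*s^2 + 37*s - 18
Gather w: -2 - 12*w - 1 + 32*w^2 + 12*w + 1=32*w^2 - 2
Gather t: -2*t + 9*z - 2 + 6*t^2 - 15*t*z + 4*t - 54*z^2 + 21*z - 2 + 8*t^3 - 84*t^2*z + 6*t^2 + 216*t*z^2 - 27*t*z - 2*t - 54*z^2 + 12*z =8*t^3 + t^2*(12 - 84*z) + t*(216*z^2 - 42*z) - 108*z^2 + 42*z - 4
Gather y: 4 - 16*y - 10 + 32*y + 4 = 16*y - 2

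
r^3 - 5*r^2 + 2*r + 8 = (r - 4)*(r - 2)*(r + 1)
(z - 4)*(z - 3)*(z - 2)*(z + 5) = z^4 - 4*z^3 - 19*z^2 + 106*z - 120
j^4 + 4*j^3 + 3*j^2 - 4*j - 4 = (j - 1)*(j + 1)*(j + 2)^2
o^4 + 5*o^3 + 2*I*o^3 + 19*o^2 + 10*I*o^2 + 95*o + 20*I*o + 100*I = (o + 5)*(o - 4*I)*(o + I)*(o + 5*I)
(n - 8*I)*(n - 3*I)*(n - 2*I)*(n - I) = n^4 - 14*I*n^3 - 59*n^2 + 94*I*n + 48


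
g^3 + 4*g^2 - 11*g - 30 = (g - 3)*(g + 2)*(g + 5)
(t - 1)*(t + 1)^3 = t^4 + 2*t^3 - 2*t - 1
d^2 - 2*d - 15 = (d - 5)*(d + 3)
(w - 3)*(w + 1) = w^2 - 2*w - 3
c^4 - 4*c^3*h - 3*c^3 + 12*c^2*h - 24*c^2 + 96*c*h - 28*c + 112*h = (c - 7)*(c + 2)^2*(c - 4*h)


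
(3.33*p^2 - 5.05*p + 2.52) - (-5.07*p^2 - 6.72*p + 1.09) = 8.4*p^2 + 1.67*p + 1.43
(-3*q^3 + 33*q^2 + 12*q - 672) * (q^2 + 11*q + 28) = -3*q^5 + 291*q^3 + 384*q^2 - 7056*q - 18816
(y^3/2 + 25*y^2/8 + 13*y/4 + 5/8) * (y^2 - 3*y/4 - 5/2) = y^5/2 + 11*y^4/4 - 11*y^3/32 - 77*y^2/8 - 275*y/32 - 25/16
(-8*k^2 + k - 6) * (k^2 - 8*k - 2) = -8*k^4 + 65*k^3 + 2*k^2 + 46*k + 12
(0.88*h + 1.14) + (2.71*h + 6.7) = 3.59*h + 7.84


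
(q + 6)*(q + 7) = q^2 + 13*q + 42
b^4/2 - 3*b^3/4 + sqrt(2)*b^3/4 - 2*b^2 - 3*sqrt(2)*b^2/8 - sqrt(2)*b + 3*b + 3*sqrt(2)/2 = (b/2 + 1)*(b - 2)*(b - 3/2)*(b + sqrt(2)/2)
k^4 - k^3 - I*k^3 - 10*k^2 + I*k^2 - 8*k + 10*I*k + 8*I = (k - 4)*(k + 1)*(k + 2)*(k - I)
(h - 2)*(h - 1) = h^2 - 3*h + 2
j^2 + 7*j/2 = j*(j + 7/2)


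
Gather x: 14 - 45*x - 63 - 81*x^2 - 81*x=-81*x^2 - 126*x - 49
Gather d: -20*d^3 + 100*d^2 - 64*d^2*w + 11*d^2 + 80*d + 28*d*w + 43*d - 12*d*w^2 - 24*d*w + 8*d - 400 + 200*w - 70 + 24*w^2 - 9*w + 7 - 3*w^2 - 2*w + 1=-20*d^3 + d^2*(111 - 64*w) + d*(-12*w^2 + 4*w + 131) + 21*w^2 + 189*w - 462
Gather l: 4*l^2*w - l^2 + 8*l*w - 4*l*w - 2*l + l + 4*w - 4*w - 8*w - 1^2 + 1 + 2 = l^2*(4*w - 1) + l*(4*w - 1) - 8*w + 2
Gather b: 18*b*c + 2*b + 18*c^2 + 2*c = b*(18*c + 2) + 18*c^2 + 2*c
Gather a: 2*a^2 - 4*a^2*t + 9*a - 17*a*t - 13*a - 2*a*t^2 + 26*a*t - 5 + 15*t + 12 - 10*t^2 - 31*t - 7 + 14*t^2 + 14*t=a^2*(2 - 4*t) + a*(-2*t^2 + 9*t - 4) + 4*t^2 - 2*t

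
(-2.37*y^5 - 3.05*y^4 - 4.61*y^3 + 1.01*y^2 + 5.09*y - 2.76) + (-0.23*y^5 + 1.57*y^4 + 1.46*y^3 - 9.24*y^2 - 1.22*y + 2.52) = -2.6*y^5 - 1.48*y^4 - 3.15*y^3 - 8.23*y^2 + 3.87*y - 0.24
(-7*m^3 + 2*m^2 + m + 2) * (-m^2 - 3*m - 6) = 7*m^5 + 19*m^4 + 35*m^3 - 17*m^2 - 12*m - 12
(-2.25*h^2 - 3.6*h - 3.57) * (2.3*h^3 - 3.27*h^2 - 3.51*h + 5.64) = -5.175*h^5 - 0.922499999999999*h^4 + 11.4585*h^3 + 11.6199*h^2 - 7.7733*h - 20.1348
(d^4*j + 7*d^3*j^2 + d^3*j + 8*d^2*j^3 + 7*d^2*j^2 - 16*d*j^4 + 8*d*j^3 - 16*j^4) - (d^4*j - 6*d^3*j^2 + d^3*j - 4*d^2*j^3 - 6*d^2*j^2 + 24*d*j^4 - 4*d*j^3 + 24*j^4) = 13*d^3*j^2 + 12*d^2*j^3 + 13*d^2*j^2 - 40*d*j^4 + 12*d*j^3 - 40*j^4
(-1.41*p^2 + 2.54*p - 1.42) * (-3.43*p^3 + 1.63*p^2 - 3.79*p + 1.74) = 4.8363*p^5 - 11.0105*p^4 + 14.3547*p^3 - 14.3946*p^2 + 9.8014*p - 2.4708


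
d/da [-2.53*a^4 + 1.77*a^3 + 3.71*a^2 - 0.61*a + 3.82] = -10.12*a^3 + 5.31*a^2 + 7.42*a - 0.61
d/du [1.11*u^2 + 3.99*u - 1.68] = 2.22*u + 3.99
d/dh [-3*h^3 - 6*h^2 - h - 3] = -9*h^2 - 12*h - 1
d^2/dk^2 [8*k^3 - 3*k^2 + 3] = 48*k - 6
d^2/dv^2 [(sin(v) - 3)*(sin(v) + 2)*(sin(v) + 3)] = -9*sin(v)^3 - 8*sin(v)^2 + 15*sin(v) + 4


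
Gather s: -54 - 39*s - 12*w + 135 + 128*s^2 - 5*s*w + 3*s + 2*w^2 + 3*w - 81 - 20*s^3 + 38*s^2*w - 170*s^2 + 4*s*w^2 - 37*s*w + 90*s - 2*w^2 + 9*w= -20*s^3 + s^2*(38*w - 42) + s*(4*w^2 - 42*w + 54)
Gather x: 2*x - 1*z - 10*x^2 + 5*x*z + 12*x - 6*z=-10*x^2 + x*(5*z + 14) - 7*z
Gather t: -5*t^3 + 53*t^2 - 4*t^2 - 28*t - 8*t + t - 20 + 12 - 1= -5*t^3 + 49*t^2 - 35*t - 9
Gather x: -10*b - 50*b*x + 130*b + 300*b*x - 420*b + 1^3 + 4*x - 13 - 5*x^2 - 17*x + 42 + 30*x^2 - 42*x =-300*b + 25*x^2 + x*(250*b - 55) + 30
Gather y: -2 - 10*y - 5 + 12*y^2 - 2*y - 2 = 12*y^2 - 12*y - 9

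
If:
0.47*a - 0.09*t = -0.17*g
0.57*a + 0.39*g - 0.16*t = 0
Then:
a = 0.0914351851851852*t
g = 0.27662037037037*t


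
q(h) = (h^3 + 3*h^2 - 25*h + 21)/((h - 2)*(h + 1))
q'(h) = (3*h^2 + 6*h - 25)/((h - 2)*(h + 1)) - (h^3 + 3*h^2 - 25*h + 21)/((h - 2)*(h + 1)^2) - (h^3 + 3*h^2 - 25*h + 21)/((h - 2)^2*(h + 1))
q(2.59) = -2.95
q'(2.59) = 10.86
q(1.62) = 7.41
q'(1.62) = 24.11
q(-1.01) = 1603.99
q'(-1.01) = 160001.33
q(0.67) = -2.66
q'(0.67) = 8.43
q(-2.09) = 17.32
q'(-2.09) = 14.65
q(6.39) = 7.54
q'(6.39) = 1.45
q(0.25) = -6.84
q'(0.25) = 12.22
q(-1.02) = 803.97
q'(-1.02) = 40001.33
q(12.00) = 14.47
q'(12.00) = 1.12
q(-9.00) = -2.73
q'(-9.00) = 1.27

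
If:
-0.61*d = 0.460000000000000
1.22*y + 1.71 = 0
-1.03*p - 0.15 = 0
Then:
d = -0.75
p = -0.15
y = -1.40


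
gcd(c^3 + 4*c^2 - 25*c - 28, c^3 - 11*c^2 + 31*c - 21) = 1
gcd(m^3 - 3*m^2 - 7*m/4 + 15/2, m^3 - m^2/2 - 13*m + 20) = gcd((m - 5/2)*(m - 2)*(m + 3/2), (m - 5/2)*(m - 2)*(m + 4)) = m^2 - 9*m/2 + 5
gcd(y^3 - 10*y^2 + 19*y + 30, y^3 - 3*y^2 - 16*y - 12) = y^2 - 5*y - 6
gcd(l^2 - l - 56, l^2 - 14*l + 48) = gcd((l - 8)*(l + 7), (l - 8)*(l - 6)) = l - 8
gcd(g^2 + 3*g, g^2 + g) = g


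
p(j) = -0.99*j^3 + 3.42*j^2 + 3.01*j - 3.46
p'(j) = -2.97*j^2 + 6.84*j + 3.01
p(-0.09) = -3.70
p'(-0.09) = 2.37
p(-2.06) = 13.51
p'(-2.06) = -23.68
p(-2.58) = 28.54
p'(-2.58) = -34.41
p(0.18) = -2.81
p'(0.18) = 4.14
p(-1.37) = 1.38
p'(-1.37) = -11.94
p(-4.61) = 152.34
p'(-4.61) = -91.64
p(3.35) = 7.79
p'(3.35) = -7.41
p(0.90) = 1.30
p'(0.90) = 6.76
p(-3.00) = 45.02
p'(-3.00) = -44.24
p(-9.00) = 968.18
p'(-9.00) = -299.12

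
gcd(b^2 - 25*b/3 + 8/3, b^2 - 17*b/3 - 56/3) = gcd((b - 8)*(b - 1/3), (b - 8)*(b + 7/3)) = b - 8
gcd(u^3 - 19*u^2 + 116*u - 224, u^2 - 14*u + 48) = u - 8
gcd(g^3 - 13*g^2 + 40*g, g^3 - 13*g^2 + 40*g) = g^3 - 13*g^2 + 40*g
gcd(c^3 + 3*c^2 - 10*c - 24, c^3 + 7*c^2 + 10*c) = c + 2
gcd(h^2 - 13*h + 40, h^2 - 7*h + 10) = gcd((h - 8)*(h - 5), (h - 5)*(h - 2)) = h - 5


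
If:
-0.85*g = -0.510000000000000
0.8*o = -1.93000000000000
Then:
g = 0.60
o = -2.41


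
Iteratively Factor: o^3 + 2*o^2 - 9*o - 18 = (o + 3)*(o^2 - o - 6) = (o - 3)*(o + 3)*(o + 2)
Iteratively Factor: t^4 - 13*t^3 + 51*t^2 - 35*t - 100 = (t - 5)*(t^3 - 8*t^2 + 11*t + 20) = (t - 5)*(t - 4)*(t^2 - 4*t - 5) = (t - 5)^2*(t - 4)*(t + 1)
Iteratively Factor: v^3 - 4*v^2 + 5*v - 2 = (v - 1)*(v^2 - 3*v + 2) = (v - 1)^2*(v - 2)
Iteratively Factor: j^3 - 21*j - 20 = (j - 5)*(j^2 + 5*j + 4) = (j - 5)*(j + 4)*(j + 1)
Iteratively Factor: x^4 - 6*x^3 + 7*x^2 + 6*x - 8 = (x - 2)*(x^3 - 4*x^2 - x + 4) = (x - 2)*(x + 1)*(x^2 - 5*x + 4) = (x - 4)*(x - 2)*(x + 1)*(x - 1)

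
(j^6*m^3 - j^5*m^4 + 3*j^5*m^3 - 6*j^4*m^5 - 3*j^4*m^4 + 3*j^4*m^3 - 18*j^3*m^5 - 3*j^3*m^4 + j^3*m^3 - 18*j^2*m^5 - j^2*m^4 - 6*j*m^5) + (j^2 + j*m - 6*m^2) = j^6*m^3 - j^5*m^4 + 3*j^5*m^3 - 6*j^4*m^5 - 3*j^4*m^4 + 3*j^4*m^3 - 18*j^3*m^5 - 3*j^3*m^4 + j^3*m^3 - 18*j^2*m^5 - j^2*m^4 + j^2 - 6*j*m^5 + j*m - 6*m^2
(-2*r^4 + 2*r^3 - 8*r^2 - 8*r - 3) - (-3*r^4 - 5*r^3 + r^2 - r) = r^4 + 7*r^3 - 9*r^2 - 7*r - 3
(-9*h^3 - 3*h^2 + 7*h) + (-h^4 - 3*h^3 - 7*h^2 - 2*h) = -h^4 - 12*h^3 - 10*h^2 + 5*h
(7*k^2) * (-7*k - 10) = -49*k^3 - 70*k^2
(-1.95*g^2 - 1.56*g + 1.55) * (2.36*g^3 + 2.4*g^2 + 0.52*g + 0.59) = -4.602*g^5 - 8.3616*g^4 - 1.1*g^3 + 1.7583*g^2 - 0.1144*g + 0.9145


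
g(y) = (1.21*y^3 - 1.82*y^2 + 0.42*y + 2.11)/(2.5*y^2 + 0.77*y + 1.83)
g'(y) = (-5.0*y - 0.77)*(1.21*y^3 - 1.82*y^2 + 0.42*y + 2.11)/(2.5*y^2 + 0.77*y + 1.83)^2 + (3.63*y^2 - 3.64*y + 0.42)/(2.5*y^2 + 0.77*y + 1.83)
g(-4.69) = -3.10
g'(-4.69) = 0.51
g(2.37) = 0.51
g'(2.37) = 0.33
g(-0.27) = 1.02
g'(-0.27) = 1.25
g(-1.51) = -1.07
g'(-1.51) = 1.09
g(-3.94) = -2.71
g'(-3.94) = 0.53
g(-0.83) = -0.06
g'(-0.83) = 1.97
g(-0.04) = 1.16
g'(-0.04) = -0.05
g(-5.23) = -3.37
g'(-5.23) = 0.50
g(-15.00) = -8.14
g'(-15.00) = 0.48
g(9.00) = 3.51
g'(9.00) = 0.48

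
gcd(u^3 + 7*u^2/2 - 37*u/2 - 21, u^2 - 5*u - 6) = u + 1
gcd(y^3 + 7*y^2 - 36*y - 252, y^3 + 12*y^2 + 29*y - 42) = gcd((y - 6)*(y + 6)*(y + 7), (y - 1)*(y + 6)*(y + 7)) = y^2 + 13*y + 42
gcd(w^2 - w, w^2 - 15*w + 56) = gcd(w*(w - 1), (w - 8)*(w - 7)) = 1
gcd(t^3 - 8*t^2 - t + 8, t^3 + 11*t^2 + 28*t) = 1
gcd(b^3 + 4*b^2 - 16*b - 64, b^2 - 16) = b^2 - 16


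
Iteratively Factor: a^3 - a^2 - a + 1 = (a + 1)*(a^2 - 2*a + 1) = (a - 1)*(a + 1)*(a - 1)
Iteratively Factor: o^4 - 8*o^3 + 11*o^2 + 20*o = (o - 4)*(o^3 - 4*o^2 - 5*o) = (o - 4)*(o + 1)*(o^2 - 5*o) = o*(o - 4)*(o + 1)*(o - 5)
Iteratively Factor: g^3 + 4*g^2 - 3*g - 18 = (g + 3)*(g^2 + g - 6) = (g - 2)*(g + 3)*(g + 3)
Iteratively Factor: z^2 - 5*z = (z)*(z - 5)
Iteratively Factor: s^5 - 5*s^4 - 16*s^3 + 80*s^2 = (s)*(s^4 - 5*s^3 - 16*s^2 + 80*s) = s^2*(s^3 - 5*s^2 - 16*s + 80) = s^2*(s - 5)*(s^2 - 16) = s^2*(s - 5)*(s + 4)*(s - 4)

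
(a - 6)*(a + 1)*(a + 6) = a^3 + a^2 - 36*a - 36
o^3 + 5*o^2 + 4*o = o*(o + 1)*(o + 4)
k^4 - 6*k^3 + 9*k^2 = k^2*(k - 3)^2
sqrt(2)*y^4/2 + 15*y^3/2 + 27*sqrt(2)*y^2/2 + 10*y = y*(y + 2*sqrt(2))*(y + 5*sqrt(2))*(sqrt(2)*y/2 + 1/2)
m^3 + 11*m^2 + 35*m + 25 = (m + 1)*(m + 5)^2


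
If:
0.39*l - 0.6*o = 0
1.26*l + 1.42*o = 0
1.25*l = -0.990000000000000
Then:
No Solution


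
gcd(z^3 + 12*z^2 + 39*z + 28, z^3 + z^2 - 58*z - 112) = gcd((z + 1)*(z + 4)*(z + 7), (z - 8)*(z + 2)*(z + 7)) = z + 7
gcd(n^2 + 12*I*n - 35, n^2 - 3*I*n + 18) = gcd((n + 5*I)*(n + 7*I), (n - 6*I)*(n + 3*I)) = 1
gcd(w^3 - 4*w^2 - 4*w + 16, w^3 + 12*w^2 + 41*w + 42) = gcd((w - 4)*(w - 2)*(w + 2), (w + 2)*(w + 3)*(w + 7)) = w + 2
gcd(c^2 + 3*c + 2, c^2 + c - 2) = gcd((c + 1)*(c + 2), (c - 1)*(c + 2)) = c + 2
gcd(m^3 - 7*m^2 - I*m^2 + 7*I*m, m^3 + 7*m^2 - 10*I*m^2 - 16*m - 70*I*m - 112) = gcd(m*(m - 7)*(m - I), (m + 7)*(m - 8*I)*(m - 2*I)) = 1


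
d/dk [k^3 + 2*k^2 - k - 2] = 3*k^2 + 4*k - 1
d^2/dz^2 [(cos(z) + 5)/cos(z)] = 5*(sin(z)^2 + 1)/cos(z)^3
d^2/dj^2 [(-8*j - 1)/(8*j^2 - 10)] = 4*(-16*j^2*(8*j + 1) + (24*j + 1)*(4*j^2 - 5))/(4*j^2 - 5)^3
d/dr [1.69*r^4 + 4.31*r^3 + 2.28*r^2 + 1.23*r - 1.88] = 6.76*r^3 + 12.93*r^2 + 4.56*r + 1.23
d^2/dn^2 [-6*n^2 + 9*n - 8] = -12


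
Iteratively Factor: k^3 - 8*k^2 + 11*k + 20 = (k + 1)*(k^2 - 9*k + 20) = (k - 5)*(k + 1)*(k - 4)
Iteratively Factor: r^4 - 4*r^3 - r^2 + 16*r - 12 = (r - 3)*(r^3 - r^2 - 4*r + 4) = (r - 3)*(r - 2)*(r^2 + r - 2) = (r - 3)*(r - 2)*(r - 1)*(r + 2)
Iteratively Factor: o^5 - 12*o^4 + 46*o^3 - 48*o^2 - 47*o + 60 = (o - 3)*(o^4 - 9*o^3 + 19*o^2 + 9*o - 20) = (o - 4)*(o - 3)*(o^3 - 5*o^2 - o + 5) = (o - 5)*(o - 4)*(o - 3)*(o^2 - 1) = (o - 5)*(o - 4)*(o - 3)*(o + 1)*(o - 1)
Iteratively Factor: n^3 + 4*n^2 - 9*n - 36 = (n + 3)*(n^2 + n - 12) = (n - 3)*(n + 3)*(n + 4)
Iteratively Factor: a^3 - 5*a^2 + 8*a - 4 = (a - 2)*(a^2 - 3*a + 2) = (a - 2)*(a - 1)*(a - 2)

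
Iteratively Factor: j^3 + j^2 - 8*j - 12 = (j - 3)*(j^2 + 4*j + 4) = (j - 3)*(j + 2)*(j + 2)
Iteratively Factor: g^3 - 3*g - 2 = (g - 2)*(g^2 + 2*g + 1) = (g - 2)*(g + 1)*(g + 1)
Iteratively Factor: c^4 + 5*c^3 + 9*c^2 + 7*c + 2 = (c + 2)*(c^3 + 3*c^2 + 3*c + 1) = (c + 1)*(c + 2)*(c^2 + 2*c + 1) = (c + 1)^2*(c + 2)*(c + 1)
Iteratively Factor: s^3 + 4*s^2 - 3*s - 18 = (s + 3)*(s^2 + s - 6) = (s - 2)*(s + 3)*(s + 3)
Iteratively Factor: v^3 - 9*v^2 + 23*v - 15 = (v - 5)*(v^2 - 4*v + 3) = (v - 5)*(v - 1)*(v - 3)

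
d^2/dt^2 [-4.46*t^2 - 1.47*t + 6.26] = -8.92000000000000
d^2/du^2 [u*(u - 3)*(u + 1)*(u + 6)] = 12*u^2 + 24*u - 30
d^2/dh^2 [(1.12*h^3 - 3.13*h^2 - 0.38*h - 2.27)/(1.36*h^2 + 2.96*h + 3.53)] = (-3.5527136788005e-15*h^4 + 32.666752*h^3 + 135.183408*h^2 + 39.8544*h - 88.046178)/(2.515456*h^6 + 16.424448*h^5 + 55.334592*h^4 + 111.196544*h^3 + 143.625816*h^2 + 110.652792*h + 43.986977)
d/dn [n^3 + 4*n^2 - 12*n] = 3*n^2 + 8*n - 12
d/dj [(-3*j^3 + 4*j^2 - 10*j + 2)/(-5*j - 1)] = (30*j^3 - 11*j^2 - 8*j + 20)/(25*j^2 + 10*j + 1)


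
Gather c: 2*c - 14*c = -12*c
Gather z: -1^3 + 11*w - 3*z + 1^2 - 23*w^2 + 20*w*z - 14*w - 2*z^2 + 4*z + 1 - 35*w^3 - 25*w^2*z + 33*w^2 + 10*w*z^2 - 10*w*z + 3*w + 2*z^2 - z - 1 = -35*w^3 + 10*w^2 + 10*w*z^2 + z*(-25*w^2 + 10*w)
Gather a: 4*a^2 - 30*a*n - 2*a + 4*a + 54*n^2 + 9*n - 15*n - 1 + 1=4*a^2 + a*(2 - 30*n) + 54*n^2 - 6*n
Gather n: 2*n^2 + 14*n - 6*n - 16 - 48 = 2*n^2 + 8*n - 64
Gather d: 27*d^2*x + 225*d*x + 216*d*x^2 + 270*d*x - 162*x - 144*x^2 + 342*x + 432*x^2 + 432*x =27*d^2*x + d*(216*x^2 + 495*x) + 288*x^2 + 612*x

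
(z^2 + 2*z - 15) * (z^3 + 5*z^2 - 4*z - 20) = z^5 + 7*z^4 - 9*z^3 - 103*z^2 + 20*z + 300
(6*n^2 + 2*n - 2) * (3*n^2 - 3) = 18*n^4 + 6*n^3 - 24*n^2 - 6*n + 6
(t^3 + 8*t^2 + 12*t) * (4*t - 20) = 4*t^4 + 12*t^3 - 112*t^2 - 240*t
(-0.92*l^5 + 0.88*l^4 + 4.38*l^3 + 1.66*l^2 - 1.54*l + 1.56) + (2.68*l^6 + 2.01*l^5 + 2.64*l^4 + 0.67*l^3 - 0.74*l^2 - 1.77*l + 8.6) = 2.68*l^6 + 1.09*l^5 + 3.52*l^4 + 5.05*l^3 + 0.92*l^2 - 3.31*l + 10.16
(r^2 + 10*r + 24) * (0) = 0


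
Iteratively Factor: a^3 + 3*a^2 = (a + 3)*(a^2) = a*(a + 3)*(a)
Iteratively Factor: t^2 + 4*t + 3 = (t + 1)*(t + 3)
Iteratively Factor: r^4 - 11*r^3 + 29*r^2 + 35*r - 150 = (r + 2)*(r^3 - 13*r^2 + 55*r - 75) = (r - 5)*(r + 2)*(r^2 - 8*r + 15) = (r - 5)^2*(r + 2)*(r - 3)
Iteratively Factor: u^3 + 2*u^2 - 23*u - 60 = (u + 3)*(u^2 - u - 20) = (u + 3)*(u + 4)*(u - 5)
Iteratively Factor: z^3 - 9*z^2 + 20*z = (z)*(z^2 - 9*z + 20) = z*(z - 4)*(z - 5)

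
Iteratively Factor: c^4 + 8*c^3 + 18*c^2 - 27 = (c + 3)*(c^3 + 5*c^2 + 3*c - 9) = (c - 1)*(c + 3)*(c^2 + 6*c + 9) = (c - 1)*(c + 3)^2*(c + 3)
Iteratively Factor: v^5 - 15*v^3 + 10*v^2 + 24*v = (v)*(v^4 - 15*v^2 + 10*v + 24) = v*(v + 1)*(v^3 - v^2 - 14*v + 24) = v*(v - 2)*(v + 1)*(v^2 + v - 12) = v*(v - 2)*(v + 1)*(v + 4)*(v - 3)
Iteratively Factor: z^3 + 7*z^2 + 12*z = (z + 3)*(z^2 + 4*z) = (z + 3)*(z + 4)*(z)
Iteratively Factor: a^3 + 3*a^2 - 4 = (a + 2)*(a^2 + a - 2) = (a - 1)*(a + 2)*(a + 2)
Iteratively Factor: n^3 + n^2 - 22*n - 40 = (n - 5)*(n^2 + 6*n + 8) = (n - 5)*(n + 4)*(n + 2)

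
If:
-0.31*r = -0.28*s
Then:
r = 0.903225806451613*s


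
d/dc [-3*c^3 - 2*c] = -9*c^2 - 2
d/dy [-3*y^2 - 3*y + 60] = -6*y - 3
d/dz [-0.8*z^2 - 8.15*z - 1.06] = -1.6*z - 8.15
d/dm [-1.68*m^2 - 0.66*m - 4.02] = -3.36*m - 0.66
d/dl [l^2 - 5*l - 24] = 2*l - 5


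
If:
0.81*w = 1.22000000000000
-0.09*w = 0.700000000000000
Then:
No Solution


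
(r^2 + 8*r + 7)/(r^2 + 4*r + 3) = (r + 7)/(r + 3)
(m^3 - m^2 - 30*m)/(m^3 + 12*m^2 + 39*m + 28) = m*(m^2 - m - 30)/(m^3 + 12*m^2 + 39*m + 28)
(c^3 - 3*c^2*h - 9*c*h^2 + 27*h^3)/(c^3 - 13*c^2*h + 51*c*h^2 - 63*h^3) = (c + 3*h)/(c - 7*h)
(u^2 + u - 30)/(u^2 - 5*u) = (u + 6)/u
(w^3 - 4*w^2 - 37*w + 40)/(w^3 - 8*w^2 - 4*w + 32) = (w^2 + 4*w - 5)/(w^2 - 4)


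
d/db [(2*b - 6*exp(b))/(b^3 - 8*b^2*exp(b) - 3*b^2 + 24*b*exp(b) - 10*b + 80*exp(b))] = 2*((1 - 3*exp(b))*(b^3 - 8*b^2*exp(b) - 3*b^2 + 24*b*exp(b) - 10*b + 80*exp(b)) + (b - 3*exp(b))*(8*b^2*exp(b) - 3*b^2 - 8*b*exp(b) + 6*b - 104*exp(b) + 10))/(b^3 - 8*b^2*exp(b) - 3*b^2 + 24*b*exp(b) - 10*b + 80*exp(b))^2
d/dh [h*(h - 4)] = 2*h - 4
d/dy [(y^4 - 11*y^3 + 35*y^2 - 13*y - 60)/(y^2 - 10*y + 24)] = (2*y^3 - 25*y^2 + 84*y - 57)/(y^2 - 12*y + 36)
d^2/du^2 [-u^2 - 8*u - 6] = -2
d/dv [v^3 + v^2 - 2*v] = 3*v^2 + 2*v - 2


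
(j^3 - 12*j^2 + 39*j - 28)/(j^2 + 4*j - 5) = (j^2 - 11*j + 28)/(j + 5)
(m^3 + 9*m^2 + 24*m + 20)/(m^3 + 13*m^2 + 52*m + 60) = (m + 2)/(m + 6)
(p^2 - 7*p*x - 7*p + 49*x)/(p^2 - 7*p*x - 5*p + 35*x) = (p - 7)/(p - 5)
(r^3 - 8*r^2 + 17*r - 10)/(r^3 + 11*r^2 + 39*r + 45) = (r^3 - 8*r^2 + 17*r - 10)/(r^3 + 11*r^2 + 39*r + 45)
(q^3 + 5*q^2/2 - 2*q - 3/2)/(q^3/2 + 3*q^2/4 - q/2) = 2*(2*q^3 + 5*q^2 - 4*q - 3)/(q*(2*q^2 + 3*q - 2))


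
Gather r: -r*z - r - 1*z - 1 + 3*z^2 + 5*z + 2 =r*(-z - 1) + 3*z^2 + 4*z + 1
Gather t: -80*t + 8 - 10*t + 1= 9 - 90*t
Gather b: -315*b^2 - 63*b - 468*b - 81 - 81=-315*b^2 - 531*b - 162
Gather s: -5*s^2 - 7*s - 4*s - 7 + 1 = -5*s^2 - 11*s - 6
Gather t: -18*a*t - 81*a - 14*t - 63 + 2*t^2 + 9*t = -81*a + 2*t^2 + t*(-18*a - 5) - 63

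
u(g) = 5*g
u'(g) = 5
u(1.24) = 6.20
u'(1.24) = 5.00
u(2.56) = 12.80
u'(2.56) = 5.00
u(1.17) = 5.85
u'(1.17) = 5.00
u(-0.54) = -2.70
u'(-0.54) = 5.00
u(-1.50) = -7.50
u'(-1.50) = 5.00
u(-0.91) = -4.55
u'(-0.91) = 5.00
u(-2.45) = -12.25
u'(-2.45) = 5.00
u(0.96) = 4.80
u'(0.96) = 5.00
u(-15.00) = -75.00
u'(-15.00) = 5.00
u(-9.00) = -45.00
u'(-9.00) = 5.00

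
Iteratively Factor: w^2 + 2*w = (w)*(w + 2)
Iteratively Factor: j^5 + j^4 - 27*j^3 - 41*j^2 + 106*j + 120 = (j - 2)*(j^4 + 3*j^3 - 21*j^2 - 83*j - 60) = (j - 2)*(j + 3)*(j^3 - 21*j - 20) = (j - 2)*(j + 1)*(j + 3)*(j^2 - j - 20) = (j - 5)*(j - 2)*(j + 1)*(j + 3)*(j + 4)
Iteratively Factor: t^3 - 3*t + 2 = (t - 1)*(t^2 + t - 2) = (t - 1)*(t + 2)*(t - 1)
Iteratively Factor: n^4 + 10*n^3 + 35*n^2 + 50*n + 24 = (n + 3)*(n^3 + 7*n^2 + 14*n + 8) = (n + 3)*(n + 4)*(n^2 + 3*n + 2) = (n + 2)*(n + 3)*(n + 4)*(n + 1)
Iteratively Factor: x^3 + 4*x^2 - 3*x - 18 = (x + 3)*(x^2 + x - 6) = (x + 3)^2*(x - 2)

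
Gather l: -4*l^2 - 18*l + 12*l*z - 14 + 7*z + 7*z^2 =-4*l^2 + l*(12*z - 18) + 7*z^2 + 7*z - 14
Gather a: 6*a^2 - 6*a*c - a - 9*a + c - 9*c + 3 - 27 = 6*a^2 + a*(-6*c - 10) - 8*c - 24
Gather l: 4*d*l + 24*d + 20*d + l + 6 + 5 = 44*d + l*(4*d + 1) + 11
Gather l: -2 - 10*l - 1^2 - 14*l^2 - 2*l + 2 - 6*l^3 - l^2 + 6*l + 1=-6*l^3 - 15*l^2 - 6*l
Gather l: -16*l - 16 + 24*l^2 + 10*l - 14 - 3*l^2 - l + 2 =21*l^2 - 7*l - 28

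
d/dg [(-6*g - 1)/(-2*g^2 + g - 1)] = (12*g^2 - 6*g - (4*g - 1)*(6*g + 1) + 6)/(2*g^2 - g + 1)^2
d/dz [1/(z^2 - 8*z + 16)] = 2*(4 - z)/(z^2 - 8*z + 16)^2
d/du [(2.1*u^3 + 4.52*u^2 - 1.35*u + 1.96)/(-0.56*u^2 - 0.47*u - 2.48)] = (-1.176*u^4 - 1.974*u^3 - 18.5044*u^2 - 20.224*u + 4.2692)/(0.3136*u^4 + 0.5264*u^3 + 2.9985*u^2 + 2.3312*u + 6.1504)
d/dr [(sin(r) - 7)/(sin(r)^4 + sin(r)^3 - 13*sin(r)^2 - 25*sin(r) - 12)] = (-3*sin(r)^3 + 29*sin(r)^2 + 5*sin(r) - 187)*cos(r)/((sin(r) - 4)^2*(sin(r) + 1)^3*(sin(r) + 3)^2)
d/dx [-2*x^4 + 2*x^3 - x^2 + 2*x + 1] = -8*x^3 + 6*x^2 - 2*x + 2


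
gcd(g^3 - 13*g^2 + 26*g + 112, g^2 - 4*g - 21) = g - 7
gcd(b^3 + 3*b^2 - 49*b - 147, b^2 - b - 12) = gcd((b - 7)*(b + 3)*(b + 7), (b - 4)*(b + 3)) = b + 3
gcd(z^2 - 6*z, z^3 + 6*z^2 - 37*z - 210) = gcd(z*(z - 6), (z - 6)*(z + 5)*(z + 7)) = z - 6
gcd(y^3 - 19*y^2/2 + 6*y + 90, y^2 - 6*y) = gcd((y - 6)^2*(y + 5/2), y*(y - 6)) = y - 6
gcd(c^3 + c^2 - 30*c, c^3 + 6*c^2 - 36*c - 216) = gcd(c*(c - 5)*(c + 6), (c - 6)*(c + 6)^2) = c + 6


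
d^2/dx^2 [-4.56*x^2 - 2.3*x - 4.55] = -9.12000000000000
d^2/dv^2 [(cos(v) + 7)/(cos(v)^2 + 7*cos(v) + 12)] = (-9*(1 - cos(2*v))^2*cos(v) - 21*(1 - cos(2*v))^2 + 2447*cos(v) + 154*cos(2*v) - 81*cos(3*v) + 2*cos(5*v) + 1638)/(4*(cos(v) + 3)^3*(cos(v) + 4)^3)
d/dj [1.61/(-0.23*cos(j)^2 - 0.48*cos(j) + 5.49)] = -(0.7406*cos(j) + 0.7728)*sin(j)/(0.23*cos(j)^2 + 0.48*cos(j) - 5.49)^2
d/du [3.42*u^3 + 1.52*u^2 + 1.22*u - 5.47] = 10.26*u^2 + 3.04*u + 1.22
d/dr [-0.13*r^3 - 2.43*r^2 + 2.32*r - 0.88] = -0.39*r^2 - 4.86*r + 2.32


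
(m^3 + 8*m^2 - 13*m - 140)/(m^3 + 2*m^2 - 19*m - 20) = (m + 7)/(m + 1)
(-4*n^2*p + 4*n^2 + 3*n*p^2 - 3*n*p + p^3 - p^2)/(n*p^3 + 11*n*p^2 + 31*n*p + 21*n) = (-4*n^2*p + 4*n^2 + 3*n*p^2 - 3*n*p + p^3 - p^2)/(n*(p^3 + 11*p^2 + 31*p + 21))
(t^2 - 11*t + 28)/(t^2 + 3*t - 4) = (t^2 - 11*t + 28)/(t^2 + 3*t - 4)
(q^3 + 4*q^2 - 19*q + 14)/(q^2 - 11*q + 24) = (q^3 + 4*q^2 - 19*q + 14)/(q^2 - 11*q + 24)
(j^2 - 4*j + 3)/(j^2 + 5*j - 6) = (j - 3)/(j + 6)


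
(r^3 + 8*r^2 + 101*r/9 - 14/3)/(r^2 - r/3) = r + 25/3 + 14/r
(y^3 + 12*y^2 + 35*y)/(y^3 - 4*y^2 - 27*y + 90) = y*(y + 7)/(y^2 - 9*y + 18)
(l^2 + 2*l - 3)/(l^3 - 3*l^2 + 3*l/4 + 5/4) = 4*(l + 3)/(4*l^2 - 8*l - 5)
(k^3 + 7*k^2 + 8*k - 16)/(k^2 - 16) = (k^2 + 3*k - 4)/(k - 4)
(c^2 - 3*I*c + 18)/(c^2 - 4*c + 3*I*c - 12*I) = (c - 6*I)/(c - 4)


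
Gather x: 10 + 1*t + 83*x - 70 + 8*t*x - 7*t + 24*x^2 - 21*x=-6*t + 24*x^2 + x*(8*t + 62) - 60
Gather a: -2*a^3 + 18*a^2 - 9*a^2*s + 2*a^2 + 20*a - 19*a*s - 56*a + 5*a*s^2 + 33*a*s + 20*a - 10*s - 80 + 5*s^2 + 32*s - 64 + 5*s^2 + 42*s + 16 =-2*a^3 + a^2*(20 - 9*s) + a*(5*s^2 + 14*s - 16) + 10*s^2 + 64*s - 128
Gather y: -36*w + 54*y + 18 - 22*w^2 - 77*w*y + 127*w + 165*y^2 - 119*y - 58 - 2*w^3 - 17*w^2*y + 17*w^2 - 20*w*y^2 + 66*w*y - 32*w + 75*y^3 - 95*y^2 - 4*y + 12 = -2*w^3 - 5*w^2 + 59*w + 75*y^3 + y^2*(70 - 20*w) + y*(-17*w^2 - 11*w - 69) - 28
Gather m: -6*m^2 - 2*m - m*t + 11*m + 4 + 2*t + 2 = -6*m^2 + m*(9 - t) + 2*t + 6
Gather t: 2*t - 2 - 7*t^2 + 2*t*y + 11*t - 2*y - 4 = -7*t^2 + t*(2*y + 13) - 2*y - 6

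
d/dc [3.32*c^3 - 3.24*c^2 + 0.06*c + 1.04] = 9.96*c^2 - 6.48*c + 0.06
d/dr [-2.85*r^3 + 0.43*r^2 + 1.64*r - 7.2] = -8.55*r^2 + 0.86*r + 1.64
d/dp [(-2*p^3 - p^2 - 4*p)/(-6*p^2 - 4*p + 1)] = 2*(6*p^4 + 8*p^3 - 13*p^2 - p - 2)/(36*p^4 + 48*p^3 + 4*p^2 - 8*p + 1)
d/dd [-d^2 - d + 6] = -2*d - 1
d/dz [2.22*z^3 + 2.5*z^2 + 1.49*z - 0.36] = 6.66*z^2 + 5.0*z + 1.49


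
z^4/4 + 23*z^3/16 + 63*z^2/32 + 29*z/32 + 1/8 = (z/4 + 1)*(z + 1/4)*(z + 1/2)*(z + 1)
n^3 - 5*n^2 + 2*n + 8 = (n - 4)*(n - 2)*(n + 1)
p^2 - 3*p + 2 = (p - 2)*(p - 1)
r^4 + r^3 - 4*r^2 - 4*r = r*(r - 2)*(r + 1)*(r + 2)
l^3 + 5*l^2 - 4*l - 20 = (l - 2)*(l + 2)*(l + 5)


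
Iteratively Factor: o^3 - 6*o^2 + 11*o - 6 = (o - 2)*(o^2 - 4*o + 3) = (o - 3)*(o - 2)*(o - 1)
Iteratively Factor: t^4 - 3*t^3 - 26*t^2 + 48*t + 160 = (t + 4)*(t^3 - 7*t^2 + 2*t + 40) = (t - 4)*(t + 4)*(t^2 - 3*t - 10) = (t - 5)*(t - 4)*(t + 4)*(t + 2)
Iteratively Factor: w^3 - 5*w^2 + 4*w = (w - 4)*(w^2 - w) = (w - 4)*(w - 1)*(w)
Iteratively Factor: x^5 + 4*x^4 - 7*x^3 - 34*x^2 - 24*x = (x + 2)*(x^4 + 2*x^3 - 11*x^2 - 12*x) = x*(x + 2)*(x^3 + 2*x^2 - 11*x - 12) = x*(x - 3)*(x + 2)*(x^2 + 5*x + 4) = x*(x - 3)*(x + 2)*(x + 4)*(x + 1)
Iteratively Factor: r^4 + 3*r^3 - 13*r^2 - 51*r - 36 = (r - 4)*(r^3 + 7*r^2 + 15*r + 9) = (r - 4)*(r + 3)*(r^2 + 4*r + 3) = (r - 4)*(r + 1)*(r + 3)*(r + 3)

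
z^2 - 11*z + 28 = (z - 7)*(z - 4)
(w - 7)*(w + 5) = w^2 - 2*w - 35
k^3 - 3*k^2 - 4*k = k*(k - 4)*(k + 1)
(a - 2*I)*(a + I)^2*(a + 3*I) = a^4 + 3*I*a^3 + 3*a^2 + 11*I*a - 6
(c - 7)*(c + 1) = c^2 - 6*c - 7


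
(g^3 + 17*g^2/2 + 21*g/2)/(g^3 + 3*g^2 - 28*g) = (g + 3/2)/(g - 4)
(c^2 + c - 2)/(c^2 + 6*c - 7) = (c + 2)/(c + 7)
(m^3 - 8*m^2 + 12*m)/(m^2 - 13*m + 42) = m*(m - 2)/(m - 7)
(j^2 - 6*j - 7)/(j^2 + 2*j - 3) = (j^2 - 6*j - 7)/(j^2 + 2*j - 3)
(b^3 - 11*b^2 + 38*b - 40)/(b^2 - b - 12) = (b^2 - 7*b + 10)/(b + 3)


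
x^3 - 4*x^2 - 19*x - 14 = (x - 7)*(x + 1)*(x + 2)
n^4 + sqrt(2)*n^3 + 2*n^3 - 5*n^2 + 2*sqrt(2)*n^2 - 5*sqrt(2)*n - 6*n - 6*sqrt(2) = (n - 2)*(n + 1)*(n + 3)*(n + sqrt(2))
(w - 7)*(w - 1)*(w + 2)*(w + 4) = w^4 - 2*w^3 - 33*w^2 - 22*w + 56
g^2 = g^2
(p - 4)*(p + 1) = p^2 - 3*p - 4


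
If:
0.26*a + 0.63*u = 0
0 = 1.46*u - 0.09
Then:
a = -0.15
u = 0.06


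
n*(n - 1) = n^2 - n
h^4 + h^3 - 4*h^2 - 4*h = h*(h - 2)*(h + 1)*(h + 2)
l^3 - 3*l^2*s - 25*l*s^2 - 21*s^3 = (l - 7*s)*(l + s)*(l + 3*s)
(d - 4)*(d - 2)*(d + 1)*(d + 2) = d^4 - 3*d^3 - 8*d^2 + 12*d + 16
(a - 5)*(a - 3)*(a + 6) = a^3 - 2*a^2 - 33*a + 90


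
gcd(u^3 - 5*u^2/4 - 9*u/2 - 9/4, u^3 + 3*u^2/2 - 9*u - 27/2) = u - 3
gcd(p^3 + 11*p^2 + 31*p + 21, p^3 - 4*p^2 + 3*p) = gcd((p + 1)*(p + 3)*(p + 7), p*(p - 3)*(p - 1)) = 1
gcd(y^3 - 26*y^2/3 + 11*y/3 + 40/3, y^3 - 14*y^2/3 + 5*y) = y - 5/3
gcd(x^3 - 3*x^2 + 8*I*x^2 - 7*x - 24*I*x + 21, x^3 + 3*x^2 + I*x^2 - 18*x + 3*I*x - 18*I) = x^2 + x*(-3 + I) - 3*I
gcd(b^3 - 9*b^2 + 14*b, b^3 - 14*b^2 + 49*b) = b^2 - 7*b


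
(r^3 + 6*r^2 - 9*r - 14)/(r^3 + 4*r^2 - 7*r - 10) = (r + 7)/(r + 5)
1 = 1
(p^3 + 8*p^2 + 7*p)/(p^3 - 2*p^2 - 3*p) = (p + 7)/(p - 3)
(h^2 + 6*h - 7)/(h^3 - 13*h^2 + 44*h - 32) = (h + 7)/(h^2 - 12*h + 32)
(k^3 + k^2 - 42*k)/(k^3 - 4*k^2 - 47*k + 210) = k/(k - 5)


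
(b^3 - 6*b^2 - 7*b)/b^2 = b - 6 - 7/b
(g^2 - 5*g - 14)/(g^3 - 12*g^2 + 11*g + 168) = (g + 2)/(g^2 - 5*g - 24)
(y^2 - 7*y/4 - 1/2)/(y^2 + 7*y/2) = (4*y^2 - 7*y - 2)/(2*y*(2*y + 7))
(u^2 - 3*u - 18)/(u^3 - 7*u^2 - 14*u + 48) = (u - 6)/(u^2 - 10*u + 16)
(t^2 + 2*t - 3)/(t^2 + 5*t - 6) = (t + 3)/(t + 6)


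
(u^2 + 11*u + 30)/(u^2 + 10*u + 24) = (u + 5)/(u + 4)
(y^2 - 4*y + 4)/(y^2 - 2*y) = (y - 2)/y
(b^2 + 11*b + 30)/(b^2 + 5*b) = (b + 6)/b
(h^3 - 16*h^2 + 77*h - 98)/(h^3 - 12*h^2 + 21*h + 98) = (h - 2)/(h + 2)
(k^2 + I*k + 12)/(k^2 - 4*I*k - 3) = (k + 4*I)/(k - I)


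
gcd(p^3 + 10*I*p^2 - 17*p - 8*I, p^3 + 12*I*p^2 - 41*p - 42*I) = 1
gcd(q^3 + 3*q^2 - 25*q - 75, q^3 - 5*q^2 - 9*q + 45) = q^2 - 2*q - 15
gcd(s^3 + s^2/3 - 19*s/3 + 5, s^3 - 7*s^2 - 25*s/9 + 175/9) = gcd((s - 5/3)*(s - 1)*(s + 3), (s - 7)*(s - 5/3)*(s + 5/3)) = s - 5/3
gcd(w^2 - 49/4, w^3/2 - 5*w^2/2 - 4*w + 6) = 1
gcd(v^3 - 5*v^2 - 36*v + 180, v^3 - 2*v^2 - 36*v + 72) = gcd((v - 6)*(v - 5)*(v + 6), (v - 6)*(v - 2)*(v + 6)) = v^2 - 36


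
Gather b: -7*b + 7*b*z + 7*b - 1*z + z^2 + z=7*b*z + z^2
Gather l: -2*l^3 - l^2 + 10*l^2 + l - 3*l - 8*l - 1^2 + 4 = -2*l^3 + 9*l^2 - 10*l + 3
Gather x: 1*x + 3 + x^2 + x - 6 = x^2 + 2*x - 3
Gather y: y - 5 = y - 5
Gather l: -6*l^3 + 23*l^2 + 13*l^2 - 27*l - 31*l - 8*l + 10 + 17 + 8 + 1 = -6*l^3 + 36*l^2 - 66*l + 36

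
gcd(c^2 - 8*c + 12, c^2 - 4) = c - 2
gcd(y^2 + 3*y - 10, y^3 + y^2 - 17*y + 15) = y + 5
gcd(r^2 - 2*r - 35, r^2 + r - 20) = r + 5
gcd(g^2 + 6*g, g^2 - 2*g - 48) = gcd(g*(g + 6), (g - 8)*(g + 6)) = g + 6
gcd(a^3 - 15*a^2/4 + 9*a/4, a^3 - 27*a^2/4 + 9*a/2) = a^2 - 3*a/4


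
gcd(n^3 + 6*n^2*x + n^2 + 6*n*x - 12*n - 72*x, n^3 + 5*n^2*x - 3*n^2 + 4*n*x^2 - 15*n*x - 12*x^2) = n - 3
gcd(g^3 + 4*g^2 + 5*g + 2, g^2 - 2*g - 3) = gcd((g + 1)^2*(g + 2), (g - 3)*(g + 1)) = g + 1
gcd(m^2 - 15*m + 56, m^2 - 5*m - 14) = m - 7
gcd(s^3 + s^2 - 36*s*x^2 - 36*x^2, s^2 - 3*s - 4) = s + 1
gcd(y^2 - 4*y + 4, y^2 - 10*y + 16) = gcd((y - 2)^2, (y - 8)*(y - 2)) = y - 2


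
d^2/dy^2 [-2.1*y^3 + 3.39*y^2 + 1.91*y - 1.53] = 6.78 - 12.6*y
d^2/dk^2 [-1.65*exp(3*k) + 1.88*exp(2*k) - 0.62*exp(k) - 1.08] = (-14.85*exp(2*k) + 7.52*exp(k) - 0.62)*exp(k)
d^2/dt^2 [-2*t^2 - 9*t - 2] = -4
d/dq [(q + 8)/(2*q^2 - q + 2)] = (2*q^2 - q - (q + 8)*(4*q - 1) + 2)/(2*q^2 - q + 2)^2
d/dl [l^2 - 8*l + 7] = 2*l - 8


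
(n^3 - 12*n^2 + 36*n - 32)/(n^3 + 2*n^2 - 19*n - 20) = (n^3 - 12*n^2 + 36*n - 32)/(n^3 + 2*n^2 - 19*n - 20)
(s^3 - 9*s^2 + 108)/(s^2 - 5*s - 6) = (s^2 - 3*s - 18)/(s + 1)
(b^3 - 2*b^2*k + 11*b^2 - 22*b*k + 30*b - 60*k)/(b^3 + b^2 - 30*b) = (b^2 - 2*b*k + 5*b - 10*k)/(b*(b - 5))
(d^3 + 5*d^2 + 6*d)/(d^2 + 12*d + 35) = d*(d^2 + 5*d + 6)/(d^2 + 12*d + 35)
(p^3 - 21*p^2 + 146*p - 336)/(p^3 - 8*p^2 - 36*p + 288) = (p - 7)/(p + 6)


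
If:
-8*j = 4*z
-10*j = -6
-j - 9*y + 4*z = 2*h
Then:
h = -9*y/2 - 27/10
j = 3/5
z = -6/5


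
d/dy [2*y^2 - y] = 4*y - 1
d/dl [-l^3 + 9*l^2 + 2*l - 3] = -3*l^2 + 18*l + 2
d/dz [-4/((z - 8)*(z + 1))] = 4*(2*z - 7)/((z - 8)^2*(z + 1)^2)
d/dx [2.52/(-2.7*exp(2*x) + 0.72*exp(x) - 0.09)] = (13.608*exp(x) - 1.8144)*exp(x)/(2.7*exp(2*x) - 0.72*exp(x) + 0.09)^2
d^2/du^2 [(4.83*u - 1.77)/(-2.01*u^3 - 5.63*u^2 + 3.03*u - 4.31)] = (-117.082098*u^5 - 242.13465*u^4 - 44.5467360000001*u^3 + 774.055368*u^2 + 430.040754*u - 179.551614)/(8.120601*u^9 + 68.237289*u^8 + 154.407798*u^7 + 24.961706*u^6 + 59.8755239999999*u^5 + 407.41116*u^4 - 356.947398*u^3 + 432.459366*u^2 - 168.856749*u + 80.062991)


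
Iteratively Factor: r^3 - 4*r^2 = (r)*(r^2 - 4*r) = r*(r - 4)*(r)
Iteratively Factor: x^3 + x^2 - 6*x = (x + 3)*(x^2 - 2*x) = x*(x + 3)*(x - 2)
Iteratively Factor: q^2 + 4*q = (q + 4)*(q)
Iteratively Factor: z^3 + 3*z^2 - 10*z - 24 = (z - 3)*(z^2 + 6*z + 8) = (z - 3)*(z + 4)*(z + 2)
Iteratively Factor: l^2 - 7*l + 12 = (l - 4)*(l - 3)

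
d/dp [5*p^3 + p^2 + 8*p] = 15*p^2 + 2*p + 8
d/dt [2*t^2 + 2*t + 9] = 4*t + 2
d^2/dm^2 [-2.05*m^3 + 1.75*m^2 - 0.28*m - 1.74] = 3.5 - 12.3*m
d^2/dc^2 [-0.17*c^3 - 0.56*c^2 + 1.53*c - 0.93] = -1.02*c - 1.12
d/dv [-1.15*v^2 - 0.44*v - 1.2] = -2.3*v - 0.44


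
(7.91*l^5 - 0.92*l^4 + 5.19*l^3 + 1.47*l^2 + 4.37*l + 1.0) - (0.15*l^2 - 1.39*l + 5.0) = 7.91*l^5 - 0.92*l^4 + 5.19*l^3 + 1.32*l^2 + 5.76*l - 4.0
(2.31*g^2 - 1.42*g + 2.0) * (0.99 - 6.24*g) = -14.4144*g^3 + 11.1477*g^2 - 13.8858*g + 1.98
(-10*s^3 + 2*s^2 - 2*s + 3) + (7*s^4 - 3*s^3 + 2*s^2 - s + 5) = 7*s^4 - 13*s^3 + 4*s^2 - 3*s + 8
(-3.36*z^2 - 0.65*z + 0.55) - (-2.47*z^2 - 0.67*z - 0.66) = -0.89*z^2 + 0.02*z + 1.21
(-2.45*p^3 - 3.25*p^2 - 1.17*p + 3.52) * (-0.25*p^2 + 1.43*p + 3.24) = 0.6125*p^5 - 2.691*p^4 - 12.293*p^3 - 13.0831*p^2 + 1.2428*p + 11.4048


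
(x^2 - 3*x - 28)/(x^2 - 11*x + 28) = (x + 4)/(x - 4)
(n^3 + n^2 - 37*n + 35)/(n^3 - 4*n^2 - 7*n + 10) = (n + 7)/(n + 2)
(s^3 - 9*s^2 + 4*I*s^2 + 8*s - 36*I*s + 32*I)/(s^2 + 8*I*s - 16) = (s^2 - 9*s + 8)/(s + 4*I)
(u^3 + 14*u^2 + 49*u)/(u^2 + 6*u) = (u^2 + 14*u + 49)/(u + 6)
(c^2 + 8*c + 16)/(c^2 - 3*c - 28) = (c + 4)/(c - 7)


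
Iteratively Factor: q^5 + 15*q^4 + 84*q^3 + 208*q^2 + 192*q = (q)*(q^4 + 15*q^3 + 84*q^2 + 208*q + 192) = q*(q + 4)*(q^3 + 11*q^2 + 40*q + 48) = q*(q + 3)*(q + 4)*(q^2 + 8*q + 16) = q*(q + 3)*(q + 4)^2*(q + 4)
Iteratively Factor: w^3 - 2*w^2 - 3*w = (w + 1)*(w^2 - 3*w) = w*(w + 1)*(w - 3)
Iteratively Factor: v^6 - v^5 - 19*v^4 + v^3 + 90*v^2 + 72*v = (v + 1)*(v^5 - 2*v^4 - 17*v^3 + 18*v^2 + 72*v) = (v + 1)*(v + 3)*(v^4 - 5*v^3 - 2*v^2 + 24*v) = (v + 1)*(v + 2)*(v + 3)*(v^3 - 7*v^2 + 12*v) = (v - 4)*(v + 1)*(v + 2)*(v + 3)*(v^2 - 3*v) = v*(v - 4)*(v + 1)*(v + 2)*(v + 3)*(v - 3)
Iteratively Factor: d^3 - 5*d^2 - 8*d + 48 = (d - 4)*(d^2 - d - 12) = (d - 4)*(d + 3)*(d - 4)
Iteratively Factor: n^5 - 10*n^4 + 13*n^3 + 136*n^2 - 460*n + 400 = (n - 5)*(n^4 - 5*n^3 - 12*n^2 + 76*n - 80) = (n - 5)*(n + 4)*(n^3 - 9*n^2 + 24*n - 20) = (n - 5)^2*(n + 4)*(n^2 - 4*n + 4) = (n - 5)^2*(n - 2)*(n + 4)*(n - 2)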